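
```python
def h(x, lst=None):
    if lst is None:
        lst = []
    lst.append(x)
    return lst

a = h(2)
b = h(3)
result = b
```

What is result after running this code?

Step 1: None default with guard creates a NEW list each call.
Step 2: a = [2] (fresh list). b = [3] (another fresh list).
Step 3: result = [3] (this is the fix for mutable default)

The answer is [3].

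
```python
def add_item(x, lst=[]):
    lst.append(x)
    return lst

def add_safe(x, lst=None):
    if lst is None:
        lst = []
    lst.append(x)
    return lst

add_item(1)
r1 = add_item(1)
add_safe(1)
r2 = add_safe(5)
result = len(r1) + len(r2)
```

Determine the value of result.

Step 1: add_item shares mutable default: after 2 calls, lst = [1, 1], len = 2.
Step 2: add_safe creates fresh list each time: r2 = [5], len = 1.
Step 3: result = 2 + 1 = 3

The answer is 3.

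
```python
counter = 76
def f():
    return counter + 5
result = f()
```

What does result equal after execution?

Step 1: counter = 76 is defined globally.
Step 2: f() looks up counter from global scope = 76, then computes 76 + 5 = 81.
Step 3: result = 81

The answer is 81.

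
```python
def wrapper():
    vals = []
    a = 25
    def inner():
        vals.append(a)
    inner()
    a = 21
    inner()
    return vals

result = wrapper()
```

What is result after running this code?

Step 1: a = 25. inner() appends current a to vals.
Step 2: First inner(): appends 25. Then a = 21.
Step 3: Second inner(): appends 21 (closure sees updated a). result = [25, 21]

The answer is [25, 21].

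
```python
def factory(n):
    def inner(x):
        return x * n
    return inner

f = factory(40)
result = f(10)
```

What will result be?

Step 1: factory(40) creates a closure capturing n = 40.
Step 2: f(10) computes 10 * 40 = 400.
Step 3: result = 400

The answer is 400.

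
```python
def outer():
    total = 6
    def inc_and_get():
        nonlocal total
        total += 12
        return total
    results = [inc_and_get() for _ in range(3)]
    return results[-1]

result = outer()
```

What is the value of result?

Step 1: total = 6.
Step 2: Three calls to inc_and_get(), each adding 12.
Step 3: Last value = 6 + 12 * 3 = 42

The answer is 42.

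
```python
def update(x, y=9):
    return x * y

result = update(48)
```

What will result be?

Step 1: update(48) uses default y = 9.
Step 2: Returns 48 * 9 = 432.
Step 3: result = 432

The answer is 432.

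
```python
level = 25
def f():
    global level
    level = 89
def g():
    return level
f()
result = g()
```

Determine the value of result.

Step 1: level = 25.
Step 2: f() sets global level = 89.
Step 3: g() reads global level = 89. result = 89

The answer is 89.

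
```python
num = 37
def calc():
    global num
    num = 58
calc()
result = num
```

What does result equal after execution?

Step 1: num = 37 globally.
Step 2: calc() declares global num and sets it to 58.
Step 3: After calc(), global num = 58. result = 58

The answer is 58.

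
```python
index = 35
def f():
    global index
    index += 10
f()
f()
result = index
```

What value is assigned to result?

Step 1: index = 35.
Step 2: First f(): index = 35 + 10 = 45.
Step 3: Second f(): index = 45 + 10 = 55. result = 55

The answer is 55.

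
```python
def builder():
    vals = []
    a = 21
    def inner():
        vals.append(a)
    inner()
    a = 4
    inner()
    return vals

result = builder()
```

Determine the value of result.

Step 1: a = 21. inner() appends current a to vals.
Step 2: First inner(): appends 21. Then a = 4.
Step 3: Second inner(): appends 4 (closure sees updated a). result = [21, 4]

The answer is [21, 4].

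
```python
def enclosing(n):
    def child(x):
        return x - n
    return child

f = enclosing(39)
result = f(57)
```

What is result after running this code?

Step 1: enclosing(39) creates a closure capturing n = 39.
Step 2: f(57) computes 57 - 39 = 18.
Step 3: result = 18

The answer is 18.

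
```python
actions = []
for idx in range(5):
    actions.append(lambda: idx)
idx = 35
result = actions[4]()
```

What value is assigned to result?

Step 1: Lambdas capture the variable idx by reference, not by value.
Step 2: After the loop, idx is reassigned to 35.
Step 3: actions[4]() looks up the current idx = 35. result = 35

The answer is 35.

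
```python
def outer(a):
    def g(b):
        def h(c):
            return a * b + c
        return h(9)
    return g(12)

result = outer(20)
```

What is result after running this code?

Step 1: a = 20, b = 12, c = 9.
Step 2: h() computes a * b + c = 20 * 12 + 9 = 249.
Step 3: result = 249

The answer is 249.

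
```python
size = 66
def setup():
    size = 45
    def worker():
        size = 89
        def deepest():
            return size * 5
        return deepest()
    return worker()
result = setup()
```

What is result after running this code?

Step 1: deepest() looks up size through LEGB: not local, finds size = 89 in enclosing worker().
Step 2: Returns 89 * 5 = 445.
Step 3: result = 445

The answer is 445.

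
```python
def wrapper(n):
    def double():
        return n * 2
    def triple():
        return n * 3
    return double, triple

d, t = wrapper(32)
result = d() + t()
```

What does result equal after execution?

Step 1: Both closures capture the same n = 32.
Step 2: d() = 32 * 2 = 64, t() = 32 * 3 = 96.
Step 3: result = 64 + 96 = 160

The answer is 160.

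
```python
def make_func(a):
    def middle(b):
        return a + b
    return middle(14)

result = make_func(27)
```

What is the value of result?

Step 1: make_func(27) passes a = 27.
Step 2: middle(14) has b = 14, reads a = 27 from enclosing.
Step 3: result = 27 + 14 = 41

The answer is 41.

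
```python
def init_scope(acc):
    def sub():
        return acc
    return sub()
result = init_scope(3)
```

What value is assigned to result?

Step 1: init_scope(3) binds parameter acc = 3.
Step 2: sub() looks up acc in enclosing scope and finds the parameter acc = 3.
Step 3: result = 3

The answer is 3.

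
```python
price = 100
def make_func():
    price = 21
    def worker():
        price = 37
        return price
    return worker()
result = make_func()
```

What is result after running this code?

Step 1: Three scopes define price: global (100), make_func (21), worker (37).
Step 2: worker() has its own local price = 37, which shadows both enclosing and global.
Step 3: result = 37 (local wins in LEGB)

The answer is 37.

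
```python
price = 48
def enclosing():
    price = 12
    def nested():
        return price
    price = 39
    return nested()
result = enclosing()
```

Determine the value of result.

Step 1: enclosing() sets price = 12, then later price = 39.
Step 2: nested() is called after price is reassigned to 39. Closures capture variables by reference, not by value.
Step 3: result = 39

The answer is 39.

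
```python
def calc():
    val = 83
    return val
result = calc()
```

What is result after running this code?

Step 1: calc() defines val = 83 in its local scope.
Step 2: return val finds the local variable val = 83.
Step 3: result = 83

The answer is 83.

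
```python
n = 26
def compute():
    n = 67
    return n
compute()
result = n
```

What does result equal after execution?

Step 1: n = 26 globally.
Step 2: compute() creates a LOCAL n = 67 (no global keyword!).
Step 3: The global n is unchanged. result = 26

The answer is 26.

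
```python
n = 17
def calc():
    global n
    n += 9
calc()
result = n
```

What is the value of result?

Step 1: n = 17 globally.
Step 2: calc() modifies global n: n += 9 = 26.
Step 3: result = 26

The answer is 26.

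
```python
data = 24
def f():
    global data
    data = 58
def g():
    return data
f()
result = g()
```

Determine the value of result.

Step 1: data = 24.
Step 2: f() sets global data = 58.
Step 3: g() reads global data = 58. result = 58

The answer is 58.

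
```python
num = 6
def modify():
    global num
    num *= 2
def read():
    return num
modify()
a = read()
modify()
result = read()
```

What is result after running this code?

Step 1: num = 6.
Step 2: First modify(): num = 6 * 2 = 12.
Step 3: Second modify(): num = 12 * 2 = 24.
Step 4: read() returns 24

The answer is 24.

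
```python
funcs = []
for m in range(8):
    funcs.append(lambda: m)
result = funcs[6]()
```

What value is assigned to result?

Step 1: The loop creates 8 lambdas, all referencing the same variable m.
Step 2: After the loop, m = 7 (final value).
Step 3: funcs[6]() looks up m at call time and finds 7. This is the late binding gotcha. result = 7

The answer is 7.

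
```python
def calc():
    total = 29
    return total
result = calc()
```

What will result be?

Step 1: calc() defines total = 29 in its local scope.
Step 2: return total finds the local variable total = 29.
Step 3: result = 29

The answer is 29.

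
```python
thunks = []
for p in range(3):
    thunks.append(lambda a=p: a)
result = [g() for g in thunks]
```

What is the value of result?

Step 1: Default arg a=p captures p at each iteration.
Step 2: Each lambda has its own default: 0, 1, ..., 2.
Step 3: result = [0, 1, 2]

The answer is [0, 1, 2].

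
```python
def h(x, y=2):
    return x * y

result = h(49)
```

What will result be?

Step 1: h(49) uses default y = 2.
Step 2: Returns 49 * 2 = 98.
Step 3: result = 98

The answer is 98.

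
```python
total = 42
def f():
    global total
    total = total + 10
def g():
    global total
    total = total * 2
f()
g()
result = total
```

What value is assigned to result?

Step 1: total = 42.
Step 2: f() adds 10: total = 42 + 10 = 52.
Step 3: g() doubles: total = 52 * 2 = 104.
Step 4: result = 104

The answer is 104.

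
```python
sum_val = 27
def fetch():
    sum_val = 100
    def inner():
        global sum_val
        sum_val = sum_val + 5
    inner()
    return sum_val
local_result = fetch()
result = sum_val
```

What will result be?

Step 1: Global sum_val = 27. fetch() creates local sum_val = 100.
Step 2: inner() declares global sum_val and adds 5: global sum_val = 27 + 5 = 32.
Step 3: fetch() returns its local sum_val = 100 (unaffected by inner).
Step 4: result = global sum_val = 32

The answer is 32.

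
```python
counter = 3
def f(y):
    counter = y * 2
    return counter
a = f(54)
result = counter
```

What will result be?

Step 1: Global counter = 3.
Step 2: f(54) creates local counter = 54 * 2 = 108.
Step 3: Global counter unchanged because no global keyword. result = 3

The answer is 3.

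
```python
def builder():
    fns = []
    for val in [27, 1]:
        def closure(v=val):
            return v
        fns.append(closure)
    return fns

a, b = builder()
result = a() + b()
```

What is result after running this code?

Step 1: Default argument v=val captures val at each iteration.
Step 2: a() returns 27 (captured at first iteration), b() returns 1 (captured at second).
Step 3: result = 27 + 1 = 28

The answer is 28.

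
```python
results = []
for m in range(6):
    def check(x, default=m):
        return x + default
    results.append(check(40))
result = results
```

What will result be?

Step 1: Default argument default=m is evaluated at function definition time.
Step 2: Each iteration creates check with default = current m value.
Step 3: check(40) returns 40 + default. results = [40, 41, 42, 43, 44, 45]

The answer is [40, 41, 42, 43, 44, 45].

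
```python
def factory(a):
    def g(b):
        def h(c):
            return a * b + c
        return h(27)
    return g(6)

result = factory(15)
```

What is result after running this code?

Step 1: a = 15, b = 6, c = 27.
Step 2: h() computes a * b + c = 15 * 6 + 27 = 117.
Step 3: result = 117

The answer is 117.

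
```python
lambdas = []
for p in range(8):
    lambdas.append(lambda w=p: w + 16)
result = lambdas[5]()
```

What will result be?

Step 1: Default argument w=p captures p's value at definition time.
Step 2: lambdas[5] was defined when p = 5, so w defaults to 5.
Step 3: result = 5 + 16 = 21 (default arg fixes the late binding issue)

The answer is 21.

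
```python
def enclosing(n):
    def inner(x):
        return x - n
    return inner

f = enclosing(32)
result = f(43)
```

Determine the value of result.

Step 1: enclosing(32) creates a closure capturing n = 32.
Step 2: f(43) computes 43 - 32 = 11.
Step 3: result = 11

The answer is 11.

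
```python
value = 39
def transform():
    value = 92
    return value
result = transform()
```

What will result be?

Step 1: Global value = 39.
Step 2: transform() creates local value = 92, shadowing the global.
Step 3: Returns local value = 92. result = 92

The answer is 92.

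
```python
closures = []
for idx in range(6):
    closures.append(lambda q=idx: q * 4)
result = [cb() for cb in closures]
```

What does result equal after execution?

Step 1: Default arg q=idx captures idx at each iteration.
Step 2: closures[k] has q defaulting to k, returns k * 4.
Step 3: result = [0, 4, 8, 12, 16, 20]

The answer is [0, 4, 8, 12, 16, 20].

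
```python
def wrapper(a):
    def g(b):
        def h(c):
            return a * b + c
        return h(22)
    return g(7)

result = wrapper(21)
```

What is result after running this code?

Step 1: a = 21, b = 7, c = 22.
Step 2: h() computes a * b + c = 21 * 7 + 22 = 169.
Step 3: result = 169

The answer is 169.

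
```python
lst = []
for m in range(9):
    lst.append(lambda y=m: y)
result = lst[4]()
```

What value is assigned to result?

Step 1: Default argument y=m captures m's value at each iteration.
Step 2: lst[4] captured y = 4 when m was 4.
Step 3: result = 4

The answer is 4.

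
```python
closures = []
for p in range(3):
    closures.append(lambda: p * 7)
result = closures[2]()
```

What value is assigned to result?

Step 1: All lambdas reference the same variable p (late binding).
Step 2: After the loop, p = 2. Every lambda returns p * 7.
Step 3: closures[2]() = 2 * 7 = 14

The answer is 14.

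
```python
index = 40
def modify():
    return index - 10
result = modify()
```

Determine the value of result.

Step 1: index = 40 is defined globally.
Step 2: modify() looks up index from global scope = 40, then computes 40 - 10 = 30.
Step 3: result = 30

The answer is 30.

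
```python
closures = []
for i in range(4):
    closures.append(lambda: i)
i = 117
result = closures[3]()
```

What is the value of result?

Step 1: Lambdas capture the variable i by reference, not by value.
Step 2: After the loop, i is reassigned to 117.
Step 3: closures[3]() looks up the current i = 117. result = 117

The answer is 117.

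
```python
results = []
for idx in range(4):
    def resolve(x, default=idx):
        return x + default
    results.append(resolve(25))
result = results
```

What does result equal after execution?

Step 1: Default argument default=idx is evaluated at function definition time.
Step 2: Each iteration creates resolve with default = current idx value.
Step 3: resolve(25) returns 25 + default. results = [25, 26, 27, 28]

The answer is [25, 26, 27, 28].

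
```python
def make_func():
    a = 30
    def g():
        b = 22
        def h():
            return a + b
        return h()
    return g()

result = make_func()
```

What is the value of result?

Step 1: make_func() defines a = 30. g() defines b = 22.
Step 2: h() accesses both from enclosing scopes: a = 30, b = 22.
Step 3: result = 30 + 22 = 52

The answer is 52.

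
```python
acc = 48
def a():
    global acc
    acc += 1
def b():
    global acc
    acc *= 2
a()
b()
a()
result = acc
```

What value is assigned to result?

Step 1: acc = 48.
Step 2: a(): acc = 48 + 1 = 49.
Step 3: b(): acc = 49 * 2 = 98.
Step 4: a(): acc = 98 + 1 = 99

The answer is 99.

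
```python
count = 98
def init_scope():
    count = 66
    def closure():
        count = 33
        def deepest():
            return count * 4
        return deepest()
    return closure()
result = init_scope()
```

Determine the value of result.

Step 1: deepest() looks up count through LEGB: not local, finds count = 33 in enclosing closure().
Step 2: Returns 33 * 4 = 132.
Step 3: result = 132

The answer is 132.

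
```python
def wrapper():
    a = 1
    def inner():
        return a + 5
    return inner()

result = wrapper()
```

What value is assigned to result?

Step 1: wrapper() defines a = 1.
Step 2: inner() reads a = 1 from enclosing scope, returns 1 + 5 = 6.
Step 3: result = 6

The answer is 6.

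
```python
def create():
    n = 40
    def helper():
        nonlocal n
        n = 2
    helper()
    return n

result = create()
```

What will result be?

Step 1: create() sets n = 40.
Step 2: helper() uses nonlocal to reassign n = 2.
Step 3: result = 2

The answer is 2.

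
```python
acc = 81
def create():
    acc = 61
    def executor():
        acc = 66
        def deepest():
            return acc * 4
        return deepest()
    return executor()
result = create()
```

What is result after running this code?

Step 1: deepest() looks up acc through LEGB: not local, finds acc = 66 in enclosing executor().
Step 2: Returns 66 * 4 = 264.
Step 3: result = 264

The answer is 264.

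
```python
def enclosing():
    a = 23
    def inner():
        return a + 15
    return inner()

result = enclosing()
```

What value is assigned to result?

Step 1: enclosing() defines a = 23.
Step 2: inner() reads a = 23 from enclosing scope, returns 23 + 15 = 38.
Step 3: result = 38

The answer is 38.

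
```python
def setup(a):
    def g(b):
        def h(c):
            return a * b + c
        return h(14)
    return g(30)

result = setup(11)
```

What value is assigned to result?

Step 1: a = 11, b = 30, c = 14.
Step 2: h() computes a * b + c = 11 * 30 + 14 = 344.
Step 3: result = 344

The answer is 344.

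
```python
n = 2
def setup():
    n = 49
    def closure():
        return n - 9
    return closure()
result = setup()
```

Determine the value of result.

Step 1: setup() shadows global n with n = 49.
Step 2: closure() finds n = 49 in enclosing scope, computes 49 - 9 = 40.
Step 3: result = 40

The answer is 40.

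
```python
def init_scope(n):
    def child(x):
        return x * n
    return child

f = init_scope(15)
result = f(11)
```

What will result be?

Step 1: init_scope(15) creates a closure capturing n = 15.
Step 2: f(11) computes 11 * 15 = 165.
Step 3: result = 165

The answer is 165.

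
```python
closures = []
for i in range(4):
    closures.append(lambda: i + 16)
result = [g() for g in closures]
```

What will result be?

Step 1: All lambdas capture i by reference. After the loop, i = 3.
Step 2: Each call returns 3 + 16 = 19.
Step 3: result = [19, 19, 19, 19]

The answer is [19, 19, 19, 19].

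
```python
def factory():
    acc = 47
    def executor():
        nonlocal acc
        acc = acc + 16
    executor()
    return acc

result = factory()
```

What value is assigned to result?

Step 1: factory() sets acc = 47.
Step 2: executor() uses nonlocal to modify acc in factory's scope: acc = 47 + 16 = 63.
Step 3: factory() returns the modified acc = 63

The answer is 63.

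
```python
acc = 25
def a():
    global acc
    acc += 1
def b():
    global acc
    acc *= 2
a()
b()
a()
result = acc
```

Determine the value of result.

Step 1: acc = 25.
Step 2: a(): acc = 25 + 1 = 26.
Step 3: b(): acc = 26 * 2 = 52.
Step 4: a(): acc = 52 + 1 = 53

The answer is 53.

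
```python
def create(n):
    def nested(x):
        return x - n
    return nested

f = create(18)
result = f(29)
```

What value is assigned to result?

Step 1: create(18) creates a closure capturing n = 18.
Step 2: f(29) computes 29 - 18 = 11.
Step 3: result = 11

The answer is 11.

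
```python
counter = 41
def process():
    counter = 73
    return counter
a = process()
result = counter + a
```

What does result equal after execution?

Step 1: Global counter = 41. process() returns local counter = 73.
Step 2: a = 73. Global counter still = 41.
Step 3: result = 41 + 73 = 114

The answer is 114.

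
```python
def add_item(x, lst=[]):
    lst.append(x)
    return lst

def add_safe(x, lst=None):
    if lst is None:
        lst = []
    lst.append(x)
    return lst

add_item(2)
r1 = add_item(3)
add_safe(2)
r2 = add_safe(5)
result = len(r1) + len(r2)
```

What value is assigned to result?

Step 1: add_item shares mutable default: after 2 calls, lst = [2, 3], len = 2.
Step 2: add_safe creates fresh list each time: r2 = [5], len = 1.
Step 3: result = 2 + 1 = 3

The answer is 3.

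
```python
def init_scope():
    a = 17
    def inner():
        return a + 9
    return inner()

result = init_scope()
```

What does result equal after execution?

Step 1: init_scope() defines a = 17.
Step 2: inner() reads a = 17 from enclosing scope, returns 17 + 9 = 26.
Step 3: result = 26

The answer is 26.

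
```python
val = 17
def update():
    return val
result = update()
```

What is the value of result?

Step 1: val = 17 is defined in the global scope.
Step 2: update() looks up val. No local val exists, so Python checks the global scope via LEGB rule and finds val = 17.
Step 3: result = 17

The answer is 17.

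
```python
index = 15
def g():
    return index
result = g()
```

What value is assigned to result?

Step 1: index = 15 is defined in the global scope.
Step 2: g() looks up index. No local index exists, so Python checks the global scope via LEGB rule and finds index = 15.
Step 3: result = 15

The answer is 15.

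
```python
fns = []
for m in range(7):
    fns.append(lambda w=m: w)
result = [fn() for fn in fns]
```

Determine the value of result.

Step 1: Default arg w=m captures m at each iteration.
Step 2: Each lambda has its own default: 0, 1, ..., 6.
Step 3: result = [0, 1, 2, 3, 4, 5, 6]

The answer is [0, 1, 2, 3, 4, 5, 6].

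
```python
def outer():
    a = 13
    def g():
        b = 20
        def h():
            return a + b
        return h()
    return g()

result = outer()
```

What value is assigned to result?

Step 1: outer() defines a = 13. g() defines b = 20.
Step 2: h() accesses both from enclosing scopes: a = 13, b = 20.
Step 3: result = 13 + 20 = 33

The answer is 33.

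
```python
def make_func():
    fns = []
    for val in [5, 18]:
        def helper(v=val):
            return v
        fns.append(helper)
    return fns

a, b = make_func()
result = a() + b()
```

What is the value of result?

Step 1: Default argument v=val captures val at each iteration.
Step 2: a() returns 5 (captured at first iteration), b() returns 18 (captured at second).
Step 3: result = 5 + 18 = 23

The answer is 23.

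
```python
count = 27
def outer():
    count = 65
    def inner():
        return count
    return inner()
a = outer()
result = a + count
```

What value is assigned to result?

Step 1: outer() has local count = 65. inner() reads from enclosing.
Step 2: outer() returns 65. Global count = 27 unchanged.
Step 3: result = 65 + 27 = 92

The answer is 92.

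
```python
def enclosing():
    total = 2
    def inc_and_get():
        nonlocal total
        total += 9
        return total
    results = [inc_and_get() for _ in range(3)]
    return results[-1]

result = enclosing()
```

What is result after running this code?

Step 1: total = 2.
Step 2: Three calls to inc_and_get(), each adding 9.
Step 3: Last value = 2 + 9 * 3 = 29

The answer is 29.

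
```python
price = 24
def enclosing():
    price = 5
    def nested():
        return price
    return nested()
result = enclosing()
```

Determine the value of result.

Step 1: price = 24 globally, but enclosing() defines price = 5 locally.
Step 2: nested() looks up price. Not in local scope, so checks enclosing scope (enclosing) and finds price = 5.
Step 3: result = 5

The answer is 5.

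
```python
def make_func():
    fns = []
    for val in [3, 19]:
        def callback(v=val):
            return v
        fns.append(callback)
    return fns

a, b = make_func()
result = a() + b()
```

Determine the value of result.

Step 1: Default argument v=val captures val at each iteration.
Step 2: a() returns 3 (captured at first iteration), b() returns 19 (captured at second).
Step 3: result = 3 + 19 = 22

The answer is 22.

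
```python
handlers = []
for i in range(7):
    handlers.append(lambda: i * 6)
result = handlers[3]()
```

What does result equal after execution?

Step 1: All lambdas reference the same variable i (late binding).
Step 2: After the loop, i = 6. Every lambda returns i * 6.
Step 3: handlers[3]() = 6 * 6 = 36

The answer is 36.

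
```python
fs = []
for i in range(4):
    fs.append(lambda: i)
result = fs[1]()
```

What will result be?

Step 1: The loop creates 4 lambdas, all referencing the same variable i.
Step 2: After the loop, i = 3 (final value).
Step 3: fs[1]() looks up i at call time and finds 3. This is the late binding gotcha. result = 3

The answer is 3.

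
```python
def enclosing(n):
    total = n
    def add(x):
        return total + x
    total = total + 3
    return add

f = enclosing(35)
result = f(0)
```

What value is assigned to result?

Step 1: enclosing(35) sets total = 35, then total = 35 + 3 = 38.
Step 2: Closures capture by reference, so add sees total = 38.
Step 3: f(0) returns 38 + 0 = 38

The answer is 38.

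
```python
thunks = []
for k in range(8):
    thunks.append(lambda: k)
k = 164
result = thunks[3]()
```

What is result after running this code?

Step 1: Lambdas capture the variable k by reference, not by value.
Step 2: After the loop, k is reassigned to 164.
Step 3: thunks[3]() looks up the current k = 164. result = 164

The answer is 164.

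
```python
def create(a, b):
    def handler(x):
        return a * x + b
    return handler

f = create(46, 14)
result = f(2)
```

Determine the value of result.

Step 1: create(46, 14) captures a = 46, b = 14.
Step 2: f(2) computes 46 * 2 + 14 = 106.
Step 3: result = 106

The answer is 106.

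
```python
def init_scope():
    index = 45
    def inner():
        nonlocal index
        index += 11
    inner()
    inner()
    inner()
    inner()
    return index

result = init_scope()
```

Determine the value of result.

Step 1: index starts at 45.
Step 2: inner() is called 4 times, each adding 11.
Step 3: index = 45 + 11 * 4 = 89

The answer is 89.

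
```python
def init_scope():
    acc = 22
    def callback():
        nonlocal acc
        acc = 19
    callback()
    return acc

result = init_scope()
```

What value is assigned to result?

Step 1: init_scope() sets acc = 22.
Step 2: callback() uses nonlocal to reassign acc = 19.
Step 3: result = 19

The answer is 19.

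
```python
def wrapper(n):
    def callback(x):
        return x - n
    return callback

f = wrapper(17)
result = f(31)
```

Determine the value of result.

Step 1: wrapper(17) creates a closure capturing n = 17.
Step 2: f(31) computes 31 - 17 = 14.
Step 3: result = 14

The answer is 14.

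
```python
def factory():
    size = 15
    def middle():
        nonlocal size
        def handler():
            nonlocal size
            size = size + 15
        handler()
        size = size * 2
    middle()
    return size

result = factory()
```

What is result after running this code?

Step 1: size = 15.
Step 2: handler() adds 15: size = 15 + 15 = 30.
Step 3: middle() doubles: size = 30 * 2 = 60.
Step 4: result = 60

The answer is 60.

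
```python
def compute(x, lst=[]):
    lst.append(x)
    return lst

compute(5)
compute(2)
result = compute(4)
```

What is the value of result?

Step 1: Mutable default argument gotcha! The list [] is created once.
Step 2: Each call appends to the SAME list: [5], [5, 2], [5, 2, 4].
Step 3: result = [5, 2, 4]

The answer is [5, 2, 4].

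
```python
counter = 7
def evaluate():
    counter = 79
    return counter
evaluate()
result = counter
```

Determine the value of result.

Step 1: Global counter = 7.
Step 2: evaluate() creates local counter = 79 (shadow, not modification).
Step 3: After evaluate() returns, global counter is unchanged. result = 7

The answer is 7.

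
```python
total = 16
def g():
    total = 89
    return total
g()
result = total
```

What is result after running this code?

Step 1: Global total = 16.
Step 2: g() creates local total = 89 (shadow, not modification).
Step 3: After g() returns, global total is unchanged. result = 16

The answer is 16.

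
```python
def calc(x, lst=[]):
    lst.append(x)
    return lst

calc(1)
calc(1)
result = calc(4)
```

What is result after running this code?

Step 1: Mutable default argument gotcha! The list [] is created once.
Step 2: Each call appends to the SAME list: [1], [1, 1], [1, 1, 4].
Step 3: result = [1, 1, 4]

The answer is [1, 1, 4].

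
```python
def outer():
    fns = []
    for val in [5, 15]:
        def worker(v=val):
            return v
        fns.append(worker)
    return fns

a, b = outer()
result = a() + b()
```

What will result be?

Step 1: Default argument v=val captures val at each iteration.
Step 2: a() returns 5 (captured at first iteration), b() returns 15 (captured at second).
Step 3: result = 5 + 15 = 20

The answer is 20.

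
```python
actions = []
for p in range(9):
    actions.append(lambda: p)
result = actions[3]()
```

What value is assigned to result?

Step 1: The loop creates 9 lambdas, all referencing the same variable p.
Step 2: After the loop, p = 8 (final value).
Step 3: actions[3]() looks up p at call time and finds 8. This is the late binding gotcha. result = 8

The answer is 8.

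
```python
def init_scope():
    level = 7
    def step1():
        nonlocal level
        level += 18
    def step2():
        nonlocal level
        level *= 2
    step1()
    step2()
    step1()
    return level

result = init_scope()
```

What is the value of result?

Step 1: level = 7.
Step 2: step1(): level = 7 + 18 = 25.
Step 3: step2(): level = 25 * 2 = 50.
Step 4: step1(): level = 50 + 18 = 68. result = 68

The answer is 68.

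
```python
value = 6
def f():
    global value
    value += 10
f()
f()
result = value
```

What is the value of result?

Step 1: value = 6.
Step 2: First f(): value = 6 + 10 = 16.
Step 3: Second f(): value = 16 + 10 = 26. result = 26

The answer is 26.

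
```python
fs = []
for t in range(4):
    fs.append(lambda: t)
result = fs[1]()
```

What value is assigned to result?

Step 1: The loop creates 4 lambdas, all referencing the same variable t.
Step 2: After the loop, t = 3 (final value).
Step 3: fs[1]() looks up t at call time and finds 3. This is the late binding gotcha. result = 3

The answer is 3.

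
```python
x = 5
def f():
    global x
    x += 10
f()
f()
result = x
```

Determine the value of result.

Step 1: x = 5.
Step 2: First f(): x = 5 + 10 = 15.
Step 3: Second f(): x = 15 + 10 = 25. result = 25

The answer is 25.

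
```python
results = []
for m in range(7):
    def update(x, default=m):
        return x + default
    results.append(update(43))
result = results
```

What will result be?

Step 1: Default argument default=m is evaluated at function definition time.
Step 2: Each iteration creates update with default = current m value.
Step 3: update(43) returns 43 + default. results = [43, 44, 45, 46, 47, 48, 49]

The answer is [43, 44, 45, 46, 47, 48, 49].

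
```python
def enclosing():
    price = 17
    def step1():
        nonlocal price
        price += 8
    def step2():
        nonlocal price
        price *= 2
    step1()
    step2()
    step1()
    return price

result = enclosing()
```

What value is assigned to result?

Step 1: price = 17.
Step 2: step1(): price = 17 + 8 = 25.
Step 3: step2(): price = 25 * 2 = 50.
Step 4: step1(): price = 50 + 8 = 58. result = 58

The answer is 58.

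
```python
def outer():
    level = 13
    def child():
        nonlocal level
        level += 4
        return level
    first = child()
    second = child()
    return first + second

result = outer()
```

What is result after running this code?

Step 1: level starts at 13.
Step 2: First call: level = 13 + 4 = 17, returns 17.
Step 3: Second call: level = 17 + 4 = 21, returns 21.
Step 4: result = 17 + 21 = 38

The answer is 38.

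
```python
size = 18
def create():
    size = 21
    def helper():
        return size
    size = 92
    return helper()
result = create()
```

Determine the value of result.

Step 1: create() sets size = 21, then later size = 92.
Step 2: helper() is called after size is reassigned to 92. Closures capture variables by reference, not by value.
Step 3: result = 92

The answer is 92.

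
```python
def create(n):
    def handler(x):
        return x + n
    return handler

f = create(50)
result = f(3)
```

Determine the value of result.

Step 1: create(50) creates a closure that captures n = 50.
Step 2: f(3) calls the closure with x = 3, returning 3 + 50 = 53.
Step 3: result = 53

The answer is 53.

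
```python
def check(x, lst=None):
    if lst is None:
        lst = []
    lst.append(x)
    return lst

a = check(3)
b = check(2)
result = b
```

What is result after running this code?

Step 1: None default with guard creates a NEW list each call.
Step 2: a = [3] (fresh list). b = [2] (another fresh list).
Step 3: result = [2] (this is the fix for mutable default)

The answer is [2].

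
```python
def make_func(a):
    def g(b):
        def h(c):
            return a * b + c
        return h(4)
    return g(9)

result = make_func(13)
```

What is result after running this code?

Step 1: a = 13, b = 9, c = 4.
Step 2: h() computes a * b + c = 13 * 9 + 4 = 121.
Step 3: result = 121

The answer is 121.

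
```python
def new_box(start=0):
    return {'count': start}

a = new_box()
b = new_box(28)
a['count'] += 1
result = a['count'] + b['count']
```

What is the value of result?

Step 1: new_box() returns a new dict each call (immutable default 0).
Step 2: a = {'count': 0}, b = {'count': 28}.
Step 3: a['count'] += 1 = 1. result = 1 + 28 = 29

The answer is 29.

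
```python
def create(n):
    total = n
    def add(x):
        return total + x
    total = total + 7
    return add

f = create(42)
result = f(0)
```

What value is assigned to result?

Step 1: create(42) sets total = 42, then total = 42 + 7 = 49.
Step 2: Closures capture by reference, so add sees total = 49.
Step 3: f(0) returns 49 + 0 = 49

The answer is 49.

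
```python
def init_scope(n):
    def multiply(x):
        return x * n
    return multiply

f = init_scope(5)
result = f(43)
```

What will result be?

Step 1: init_scope(5) returns multiply closure with n = 5.
Step 2: f(43) computes 43 * 5 = 215.
Step 3: result = 215

The answer is 215.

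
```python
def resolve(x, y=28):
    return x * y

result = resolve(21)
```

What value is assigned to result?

Step 1: resolve(21) uses default y = 28.
Step 2: Returns 21 * 28 = 588.
Step 3: result = 588

The answer is 588.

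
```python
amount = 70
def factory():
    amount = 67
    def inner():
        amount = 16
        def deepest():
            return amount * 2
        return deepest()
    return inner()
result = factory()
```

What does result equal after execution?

Step 1: deepest() looks up amount through LEGB: not local, finds amount = 16 in enclosing inner().
Step 2: Returns 16 * 2 = 32.
Step 3: result = 32

The answer is 32.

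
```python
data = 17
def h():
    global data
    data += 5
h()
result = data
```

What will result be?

Step 1: data = 17 globally.
Step 2: h() modifies global data: data += 5 = 22.
Step 3: result = 22

The answer is 22.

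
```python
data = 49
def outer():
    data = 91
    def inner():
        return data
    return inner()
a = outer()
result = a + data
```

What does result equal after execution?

Step 1: outer() has local data = 91. inner() reads from enclosing.
Step 2: outer() returns 91. Global data = 49 unchanged.
Step 3: result = 91 + 49 = 140

The answer is 140.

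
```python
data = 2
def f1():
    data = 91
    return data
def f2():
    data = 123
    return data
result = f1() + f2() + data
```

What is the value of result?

Step 1: Each function shadows global data with its own local.
Step 2: f1() returns 91, f2() returns 123.
Step 3: Global data = 2 is unchanged. result = 91 + 123 + 2 = 216

The answer is 216.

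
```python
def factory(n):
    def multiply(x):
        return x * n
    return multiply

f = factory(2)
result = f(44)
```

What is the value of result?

Step 1: factory(2) returns multiply closure with n = 2.
Step 2: f(44) computes 44 * 2 = 88.
Step 3: result = 88

The answer is 88.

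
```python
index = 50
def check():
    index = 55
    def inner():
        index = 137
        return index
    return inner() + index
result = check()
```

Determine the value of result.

Step 1: check() has local index = 55. inner() has local index = 137.
Step 2: inner() returns its local index = 137.
Step 3: check() returns 137 + its own index (55) = 192

The answer is 192.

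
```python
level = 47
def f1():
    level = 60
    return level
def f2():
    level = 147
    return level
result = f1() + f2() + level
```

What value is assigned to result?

Step 1: Each function shadows global level with its own local.
Step 2: f1() returns 60, f2() returns 147.
Step 3: Global level = 47 is unchanged. result = 60 + 147 + 47 = 254

The answer is 254.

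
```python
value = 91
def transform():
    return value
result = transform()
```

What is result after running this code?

Step 1: value = 91 is defined in the global scope.
Step 2: transform() looks up value. No local value exists, so Python checks the global scope via LEGB rule and finds value = 91.
Step 3: result = 91

The answer is 91.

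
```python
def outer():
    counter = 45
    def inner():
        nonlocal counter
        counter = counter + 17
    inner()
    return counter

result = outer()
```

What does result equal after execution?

Step 1: outer() sets counter = 45.
Step 2: inner() uses nonlocal to modify counter in outer's scope: counter = 45 + 17 = 62.
Step 3: outer() returns the modified counter = 62

The answer is 62.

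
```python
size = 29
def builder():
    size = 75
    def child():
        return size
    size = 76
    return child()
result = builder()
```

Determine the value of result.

Step 1: builder() sets size = 75, then later size = 76.
Step 2: child() is called after size is reassigned to 76. Closures capture variables by reference, not by value.
Step 3: result = 76

The answer is 76.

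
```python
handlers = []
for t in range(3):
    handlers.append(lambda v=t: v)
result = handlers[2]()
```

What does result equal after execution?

Step 1: Default argument v=t captures t's value at each iteration.
Step 2: handlers[2] captured v = 2 when t was 2.
Step 3: result = 2

The answer is 2.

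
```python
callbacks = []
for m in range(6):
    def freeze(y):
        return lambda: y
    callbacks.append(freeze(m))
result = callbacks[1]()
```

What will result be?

Step 1: freeze(m) creates a new scope capturing y = m at call time.
Step 2: callbacks[1] = freeze(1), so its lambda captures y = 1.
Step 3: result = 1 (closure factory fixes late binding)

The answer is 1.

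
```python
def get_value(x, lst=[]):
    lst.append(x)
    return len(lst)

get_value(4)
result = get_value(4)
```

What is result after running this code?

Step 1: Mutable default list persists between calls.
Step 2: First call: lst = [4], len = 1. Second call: lst = [4, 4], len = 2.
Step 3: result = 2

The answer is 2.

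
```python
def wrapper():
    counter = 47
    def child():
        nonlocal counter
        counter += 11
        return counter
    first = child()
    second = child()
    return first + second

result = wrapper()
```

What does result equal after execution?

Step 1: counter starts at 47.
Step 2: First call: counter = 47 + 11 = 58, returns 58.
Step 3: Second call: counter = 58 + 11 = 69, returns 69.
Step 4: result = 58 + 69 = 127

The answer is 127.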